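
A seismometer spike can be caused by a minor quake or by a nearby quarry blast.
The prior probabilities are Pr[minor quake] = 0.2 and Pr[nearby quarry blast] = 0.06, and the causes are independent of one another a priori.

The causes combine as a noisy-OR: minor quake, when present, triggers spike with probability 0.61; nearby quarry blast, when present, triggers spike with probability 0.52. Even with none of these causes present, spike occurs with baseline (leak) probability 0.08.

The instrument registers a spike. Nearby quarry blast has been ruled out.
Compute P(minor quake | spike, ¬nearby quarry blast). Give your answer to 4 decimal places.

P(minor quake | spike, ¬nearby quarry blast) ≈ 0.6671

Under noisy-OR, P(spike | causes) = 1 − (1−0.08)·∏(1−qᵢ) over the active causes.
For the numerator, keep only minor quake=true terms: 0.6412*0.2 = 0.128240
Denominator P(spike | ¬nearby quarry blast): 0.08*0.8 + 0.6412*0.2 = 0.192240
Posterior = 0.128240 / 0.192240 ≈ 0.6671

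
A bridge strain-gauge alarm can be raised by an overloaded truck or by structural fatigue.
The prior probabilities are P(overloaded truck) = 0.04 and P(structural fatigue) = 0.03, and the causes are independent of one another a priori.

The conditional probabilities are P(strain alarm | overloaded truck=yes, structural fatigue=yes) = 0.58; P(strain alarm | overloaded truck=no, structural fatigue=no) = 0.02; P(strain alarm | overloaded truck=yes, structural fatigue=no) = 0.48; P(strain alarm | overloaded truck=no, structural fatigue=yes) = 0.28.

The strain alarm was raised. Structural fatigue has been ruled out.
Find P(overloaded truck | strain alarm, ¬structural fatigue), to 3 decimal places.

Weight on overloaded truck=true, given the evidence: 0.48·0.04 = 0.019200
The normalizing constant is 0.02·0.96 + 0.48·0.04 = 0.038400
Posterior = 0.019200 / 0.038400 ≈ 0.500

P(overloaded truck | strain alarm, ¬structural fatigue) ≈ 0.500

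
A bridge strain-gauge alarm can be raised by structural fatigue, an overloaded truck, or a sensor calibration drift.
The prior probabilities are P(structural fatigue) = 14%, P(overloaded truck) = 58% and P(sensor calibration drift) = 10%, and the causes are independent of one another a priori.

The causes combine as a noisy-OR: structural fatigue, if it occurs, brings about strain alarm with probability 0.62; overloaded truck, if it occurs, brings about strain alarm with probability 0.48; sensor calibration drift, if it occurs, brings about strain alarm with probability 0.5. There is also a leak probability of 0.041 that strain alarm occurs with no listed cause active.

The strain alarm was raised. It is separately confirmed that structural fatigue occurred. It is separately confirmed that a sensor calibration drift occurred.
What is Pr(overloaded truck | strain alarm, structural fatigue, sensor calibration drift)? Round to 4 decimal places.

Under noisy-OR, P(strain alarm | causes) = 1 − (1−0.041)·∏(1−qᵢ) over the active causes.
Enumerate both values of overloaded truck and weight by the priors:
  P(strain alarm | structural fatigue, sensor calibration drift) = 0.81779*0.42 + 0.905251*0.58
        = 0.343472 + 0.525046 = 0.868518
Configurations with overloaded truck contribute 0.525046, so
  P(overloaded truck | strain alarm, structural fatigue, sensor calibration drift) = 0.525046 / 0.868518 ≈ 0.6045

Pr(overloaded truck | strain alarm, structural fatigue, sensor calibration drift) ≈ 0.6045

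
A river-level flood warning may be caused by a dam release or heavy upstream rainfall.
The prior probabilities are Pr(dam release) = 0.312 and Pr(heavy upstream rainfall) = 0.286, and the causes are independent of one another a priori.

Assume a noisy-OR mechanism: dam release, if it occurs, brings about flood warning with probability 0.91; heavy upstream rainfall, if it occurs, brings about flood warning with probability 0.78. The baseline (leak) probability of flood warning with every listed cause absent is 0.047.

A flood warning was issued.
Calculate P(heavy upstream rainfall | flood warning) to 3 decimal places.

Under noisy-OR, P(flood warning | causes) = 1 − (1−0.047)·∏(1−qᵢ) over the active causes.
P(flood warning) = 0.047*0.688*0.714 + 0.79034*0.688*0.286 + 0.91423*0.312*0.714 + 0.981131*0.312*0.286 = 0.023088 + 0.155514 + 0.203661 + 0.087548 = 0.469811
Of this, 0.243062 comes from 0.155514 + 0.087548 (the heavy upstream rainfall=true cases).
Hence the posterior is 0.243062/0.469811 ≈ 0.517.

P(heavy upstream rainfall | flood warning) ≈ 0.517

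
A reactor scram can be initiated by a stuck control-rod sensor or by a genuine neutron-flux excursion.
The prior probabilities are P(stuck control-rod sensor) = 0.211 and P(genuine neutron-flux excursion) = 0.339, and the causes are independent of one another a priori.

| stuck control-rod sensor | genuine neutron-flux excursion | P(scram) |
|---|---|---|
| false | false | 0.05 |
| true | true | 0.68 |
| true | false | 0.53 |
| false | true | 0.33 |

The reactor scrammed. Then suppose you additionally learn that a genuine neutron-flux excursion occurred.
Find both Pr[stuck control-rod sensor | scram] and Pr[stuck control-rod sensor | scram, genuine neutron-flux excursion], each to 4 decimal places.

Sum P(scram|·) weighted by the priors over the 4 (stuck control-rod sensor, genuine neutron-flux excursion) configurations:
  P(scram) = 0.05*0.789*0.661 + 0.33*0.789*0.339 + 0.53*0.211*0.661 + 0.68*0.211*0.339
        = 0.026076 + 0.088265 + 0.073920 + 0.048640 = 0.236901
The terms with stuck control-rod sensor present sum to 0.122560, so
  P(stuck control-rod sensor | scram) = 0.122560 / 0.236901 ≈ 0.5173

Now also conditioning on genuine neutron-flux excursion=true:
P(scram | genuine neutron-flux excursion) = 0.33×0.789 + 0.68×0.211 = 0.260370 + 0.143480 = 0.403850
Restricting to configurations with stuck control-rod sensor present: 0.68×0.211 = 0.143480.
Hence the posterior is 0.143480/0.403850 ≈ 0.3553.
Conditioning on genuine neutron-flux excursion lowers the posterior on stuck control-rod sensor: the classic explaining-away effect in a common-effect structure.

Pr[stuck control-rod sensor | scram] ≈ 0.5173; Pr[stuck control-rod sensor | scram, genuine neutron-flux excursion] ≈ 0.3553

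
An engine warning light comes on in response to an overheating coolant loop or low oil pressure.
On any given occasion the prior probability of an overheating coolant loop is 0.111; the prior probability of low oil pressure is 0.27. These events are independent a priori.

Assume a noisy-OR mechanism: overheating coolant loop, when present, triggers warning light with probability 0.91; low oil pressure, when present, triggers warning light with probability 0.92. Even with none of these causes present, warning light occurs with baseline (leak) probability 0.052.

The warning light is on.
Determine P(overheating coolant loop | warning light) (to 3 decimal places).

Under noisy-OR, P(warning light | causes) = 1 − (1−0.052)·∏(1−qᵢ) over the active causes.
For the numerator, keep only overheating coolant loop=true terms: 0.074117 + 0.029765 = 0.103882
Denominator P(warning light): 0.052·0.889·0.73 + 0.92416·0.889·0.27 + 0.91468·0.111·0.73 + 0.993174·0.111·0.27 = 0.359454
P(overheating coolant loop | warning light) = 0.103882/0.359454 ≈ 0.289

P(overheating coolant loop | warning light) ≈ 0.289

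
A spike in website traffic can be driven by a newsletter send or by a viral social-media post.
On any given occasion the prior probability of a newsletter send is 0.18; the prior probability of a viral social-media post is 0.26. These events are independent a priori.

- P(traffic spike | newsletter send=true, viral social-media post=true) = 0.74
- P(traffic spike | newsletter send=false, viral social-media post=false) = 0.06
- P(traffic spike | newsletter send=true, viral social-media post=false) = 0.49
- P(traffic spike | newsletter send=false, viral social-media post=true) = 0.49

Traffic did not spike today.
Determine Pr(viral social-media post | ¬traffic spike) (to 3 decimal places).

P(¬traffic spike) = 0.94·0.82·0.74 + 0.51·0.82·0.26 + 0.51·0.18·0.74 + 0.26·0.18·0.26 = 0.570392 + 0.108732 + 0.067932 + 0.012168 = 0.759224
The viral social-media post-present share is 0.108732 + 0.012168 = 0.120900.
P(viral social-media post | ¬traffic spike) = 0.120900 / 0.759224 ≈ 0.159

Pr(viral social-media post | ¬traffic spike) ≈ 0.159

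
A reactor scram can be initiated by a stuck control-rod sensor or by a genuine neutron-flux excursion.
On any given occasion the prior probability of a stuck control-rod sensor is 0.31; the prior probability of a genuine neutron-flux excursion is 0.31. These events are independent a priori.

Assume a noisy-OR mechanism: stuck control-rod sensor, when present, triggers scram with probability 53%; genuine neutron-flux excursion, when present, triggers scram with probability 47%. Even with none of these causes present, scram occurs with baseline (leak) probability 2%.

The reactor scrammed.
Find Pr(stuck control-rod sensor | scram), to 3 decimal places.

Under noisy-OR, P(scram | causes) = 1 − (1−0.02)·∏(1−qᵢ) over the active causes.
P(scram) = 0.02×0.69×0.69 + 0.4806×0.69×0.31 + 0.5394×0.31×0.69 + 0.755882×0.31×0.31 = 0.009522 + 0.102800 + 0.115378 + 0.072640 = 0.300340
Of this, 0.188018 comes from 0.115378 + 0.072640 (the stuck control-rod sensor=true cases).
So P(stuck control-rod sensor | scram) = 0.188018/0.300340 ≈ 0.626.

Pr(stuck control-rod sensor | scram) ≈ 0.626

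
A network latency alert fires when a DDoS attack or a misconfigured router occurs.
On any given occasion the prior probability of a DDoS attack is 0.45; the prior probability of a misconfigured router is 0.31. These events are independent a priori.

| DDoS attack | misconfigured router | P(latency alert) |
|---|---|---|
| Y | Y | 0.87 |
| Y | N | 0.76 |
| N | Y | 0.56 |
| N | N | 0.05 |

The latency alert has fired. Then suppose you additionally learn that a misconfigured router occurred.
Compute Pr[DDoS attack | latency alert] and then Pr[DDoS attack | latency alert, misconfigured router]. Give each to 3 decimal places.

Pr[DDoS attack | latency alert] ≈ 0.757; Pr[DDoS attack | latency alert, misconfigured router] ≈ 0.560

For the numerator, keep only DDoS attack=true terms: 0.235980 + 0.121365 = 0.357345
Normalizer over all consistent configurations: 0.05×0.55×0.69 + 0.56×0.55×0.31 + 0.76×0.45×0.69 + 0.87×0.45×0.31 = 0.471800
Posterior = 0.357345 / 0.471800 ≈ 0.757

With the extra evidence:
Weight on DDoS attack=true, given the evidence: 0.87×0.45 = 0.391500
Normalizer over all consistent configurations: 0.56×0.55 + 0.87×0.45 = 0.699500
Posterior = 0.391500 / 0.699500 ≈ 0.560
This is intercausal reasoning (explaining away): once misconfigured router accounts for the latency alert, DDoS attack becomes less likely.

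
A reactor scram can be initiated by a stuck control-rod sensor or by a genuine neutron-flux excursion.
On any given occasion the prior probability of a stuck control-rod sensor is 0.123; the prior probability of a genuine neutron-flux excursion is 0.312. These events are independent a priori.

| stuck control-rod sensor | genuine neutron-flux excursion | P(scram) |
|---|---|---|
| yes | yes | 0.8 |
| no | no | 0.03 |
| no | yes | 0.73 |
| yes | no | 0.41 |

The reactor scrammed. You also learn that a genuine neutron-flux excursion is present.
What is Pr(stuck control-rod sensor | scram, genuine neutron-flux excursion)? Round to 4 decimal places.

Enumerate both values of stuck control-rod sensor and weight by the priors:
  P(scram | genuine neutron-flux excursion) = 0.73×0.877 + 0.8×0.123
        = 0.640210 + 0.098400 = 0.738610
The terms with stuck control-rod sensor present sum to 0.098400, so
  P(stuck control-rod sensor | scram, genuine neutron-flux excursion) = 0.098400 / 0.738610 ≈ 0.1332

Pr(stuck control-rod sensor | scram, genuine neutron-flux excursion) ≈ 0.1332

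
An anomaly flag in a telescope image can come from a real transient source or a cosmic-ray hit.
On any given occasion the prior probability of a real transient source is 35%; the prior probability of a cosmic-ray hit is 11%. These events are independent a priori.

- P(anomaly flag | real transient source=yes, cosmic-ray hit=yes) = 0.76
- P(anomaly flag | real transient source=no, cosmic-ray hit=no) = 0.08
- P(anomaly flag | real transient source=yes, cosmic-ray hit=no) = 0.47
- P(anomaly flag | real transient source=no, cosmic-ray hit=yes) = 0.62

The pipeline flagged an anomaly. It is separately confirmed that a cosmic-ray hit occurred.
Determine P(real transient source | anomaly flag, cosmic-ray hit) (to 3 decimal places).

P(real transient source | anomaly flag, cosmic-ray hit) ≈ 0.398

P(anomaly flag | cosmic-ray hit) = 0.62·0.65 + 0.76·0.35 = 0.403000 + 0.266000 = 0.669000
Of this, 0.266000 comes from 0.76·0.35 (the real transient source=true cases).
P(real transient source | anomaly flag, cosmic-ray hit) = 0.266000 / 0.669000 ≈ 0.398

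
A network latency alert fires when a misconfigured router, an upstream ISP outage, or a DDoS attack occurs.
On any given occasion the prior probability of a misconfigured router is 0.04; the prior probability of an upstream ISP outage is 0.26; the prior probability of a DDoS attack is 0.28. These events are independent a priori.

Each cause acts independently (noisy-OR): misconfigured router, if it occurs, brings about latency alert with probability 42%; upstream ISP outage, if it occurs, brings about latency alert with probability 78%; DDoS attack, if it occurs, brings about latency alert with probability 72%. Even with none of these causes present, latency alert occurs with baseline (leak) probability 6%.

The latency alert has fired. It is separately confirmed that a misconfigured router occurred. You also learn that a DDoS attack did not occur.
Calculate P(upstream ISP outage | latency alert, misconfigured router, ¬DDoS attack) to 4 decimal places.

P(upstream ISP outage | latency alert, misconfigured router, ¬DDoS attack) ≈ 0.4047

Under noisy-OR, P(latency alert | causes) = 1 − (1−0.06)·∏(1−qᵢ) over the active causes.
Sum P(latency alert|·) weighted by the priors over both values of upstream ISP outage:
  P(latency alert | misconfigured router, ¬DDoS attack) = 0.4548×0.74 + 0.880056×0.26
        = 0.336552 + 0.228815 = 0.565367
Configurations with upstream ISP outage contribute 0.228815, so
  P(upstream ISP outage | latency alert, misconfigured router, ¬DDoS attack) = 0.228815 / 0.565367 ≈ 0.4047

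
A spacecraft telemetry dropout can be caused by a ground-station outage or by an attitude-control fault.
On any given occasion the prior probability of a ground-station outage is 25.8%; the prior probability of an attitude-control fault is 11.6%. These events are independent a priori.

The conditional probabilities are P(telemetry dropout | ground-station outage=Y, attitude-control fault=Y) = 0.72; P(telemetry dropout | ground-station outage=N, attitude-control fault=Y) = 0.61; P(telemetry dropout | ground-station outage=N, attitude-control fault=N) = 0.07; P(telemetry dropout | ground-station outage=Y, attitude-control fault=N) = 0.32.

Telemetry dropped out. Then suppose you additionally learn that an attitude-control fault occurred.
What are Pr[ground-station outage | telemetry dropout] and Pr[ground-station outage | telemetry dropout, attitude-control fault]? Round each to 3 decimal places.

Sum P(telemetry dropout|·) weighted by the priors over the 4 (ground-station outage, attitude-control fault) configurations:
  P(telemetry dropout) = 0.07·0.742·0.884 + 0.61·0.742·0.116 + 0.32·0.258·0.884 + 0.72·0.258·0.116
        = 0.045915 + 0.052504 + 0.072983 + 0.021548 = 0.192950
Configurations with ground-station outage contribute 0.094531, so
  P(ground-station outage | telemetry dropout) = 0.094531 / 0.192950 ≈ 0.490

With the extra evidence:
By total probability over both values of ground-station outage:
  P(telemetry dropout | attitude-control fault) = 0.61·0.742 + 0.72·0.258
        = 0.452620 + 0.185760 = 0.638380
Configurations with ground-station outage contribute 0.185760, so
  P(ground-station outage | telemetry dropout, attitude-control fault) = 0.185760 / 0.638380 ≈ 0.291
Conditioning on attitude-control fault lowers the posterior on ground-station outage: the classic explaining-away effect in a common-effect structure.

Pr[ground-station outage | telemetry dropout] ≈ 0.490; Pr[ground-station outage | telemetry dropout, attitude-control fault] ≈ 0.291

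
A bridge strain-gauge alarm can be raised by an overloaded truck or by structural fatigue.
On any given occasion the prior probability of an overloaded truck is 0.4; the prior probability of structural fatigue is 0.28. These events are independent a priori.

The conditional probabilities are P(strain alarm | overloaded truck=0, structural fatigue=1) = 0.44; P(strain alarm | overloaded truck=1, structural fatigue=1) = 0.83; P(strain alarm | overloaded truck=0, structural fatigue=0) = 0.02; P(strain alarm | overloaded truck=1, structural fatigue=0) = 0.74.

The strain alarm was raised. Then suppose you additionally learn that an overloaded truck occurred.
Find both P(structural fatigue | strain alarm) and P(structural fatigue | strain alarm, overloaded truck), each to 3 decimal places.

P(strain alarm) = 0.02*0.6*0.72 + 0.44*0.6*0.28 + 0.74*0.4*0.72 + 0.83*0.4*0.28 = 0.008640 + 0.073920 + 0.213120 + 0.092960 = 0.388640
Restricting to configurations with structural fatigue present: 0.073920 + 0.092960 = 0.166880.
P(structural fatigue | strain alarm) = 0.166880 / 0.388640 ≈ 0.429

With the extra evidence:
Sum P(strain alarm|·) weighted by the priors over both values of structural fatigue:
  P(strain alarm | overloaded truck) = 0.74·0.72 + 0.83·0.28
        = 0.532800 + 0.232400 = 0.765200
Configurations with structural fatigue contribute 0.232400, so
  P(structural fatigue | strain alarm, overloaded truck) = 0.232400 / 0.765200 ≈ 0.304

P(structural fatigue | strain alarm) ≈ 0.429; P(structural fatigue | strain alarm, overloaded truck) ≈ 0.304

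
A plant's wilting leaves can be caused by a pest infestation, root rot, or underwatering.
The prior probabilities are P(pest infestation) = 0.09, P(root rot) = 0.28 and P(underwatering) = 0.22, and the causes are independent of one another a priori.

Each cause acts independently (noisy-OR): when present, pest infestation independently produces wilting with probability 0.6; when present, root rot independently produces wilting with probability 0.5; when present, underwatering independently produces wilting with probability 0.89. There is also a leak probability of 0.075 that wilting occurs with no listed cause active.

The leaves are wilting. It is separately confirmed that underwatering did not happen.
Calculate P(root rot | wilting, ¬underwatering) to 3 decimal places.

Under noisy-OR, P(wilting | causes) = 1 − (1−0.075)·∏(1−qᵢ) over the active causes.
Weight on root rot=true, given the evidence: 0.136955 + 0.020538 = 0.157493
The normalizing constant is 0.075*0.91*0.72 + 0.5375*0.91*0.28 + 0.63*0.09*0.72 + 0.815*0.09*0.28 = 0.247457
Posterior = 0.157493 / 0.247457 ≈ 0.636

P(root rot | wilting, ¬underwatering) ≈ 0.636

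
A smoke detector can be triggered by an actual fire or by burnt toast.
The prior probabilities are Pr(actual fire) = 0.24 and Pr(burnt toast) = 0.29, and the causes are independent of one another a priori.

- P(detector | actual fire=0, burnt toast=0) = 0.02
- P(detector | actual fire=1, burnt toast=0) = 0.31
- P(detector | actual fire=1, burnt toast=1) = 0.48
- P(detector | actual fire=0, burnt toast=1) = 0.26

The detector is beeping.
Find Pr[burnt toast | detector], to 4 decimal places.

Pr[burnt toast | detector] ≈ 0.5878

P(detector) = 0.02*0.76*0.71 + 0.26*0.76*0.29 + 0.31*0.24*0.71 + 0.48*0.24*0.29 = 0.010792 + 0.057304 + 0.052824 + 0.033408 = 0.154328
Of this, 0.090712 comes from 0.057304 + 0.033408 (the burnt toast=true cases).
P(burnt toast | detector) = 0.090712 / 0.154328 ≈ 0.5878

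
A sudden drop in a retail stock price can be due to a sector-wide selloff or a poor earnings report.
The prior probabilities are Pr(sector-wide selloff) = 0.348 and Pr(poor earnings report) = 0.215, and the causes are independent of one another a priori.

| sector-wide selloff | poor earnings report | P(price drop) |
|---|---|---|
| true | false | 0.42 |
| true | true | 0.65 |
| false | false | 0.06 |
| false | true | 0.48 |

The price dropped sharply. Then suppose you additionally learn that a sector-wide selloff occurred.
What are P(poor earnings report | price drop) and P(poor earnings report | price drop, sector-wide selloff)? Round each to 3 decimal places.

Enumerate the 4 (sector-wide selloff, poor earnings report) configurations and weight by the priors:
  P(price drop) = 0.06*0.652*0.785 + 0.48*0.652*0.215 + 0.42*0.348*0.785 + 0.65*0.348*0.215
        = 0.030709 + 0.067286 + 0.114736 + 0.048633 = 0.261364
The terms with poor earnings report present sum to 0.115919, so
  P(poor earnings report | price drop) = 0.115919 / 0.261364 ≈ 0.444

Now condition on the additional information:
P(price drop | sector-wide selloff) = 0.42×0.785 + 0.65×0.215 = 0.329700 + 0.139750 = 0.469450
The poor earnings report-present share is 0.65×0.215 = 0.139750.
Hence the posterior is 0.139750/0.469450 ≈ 0.298.
This is intercausal reasoning (explaining away): once sector-wide selloff accounts for the price drop, poor earnings report becomes less likely.

P(poor earnings report | price drop) ≈ 0.444; P(poor earnings report | price drop, sector-wide selloff) ≈ 0.298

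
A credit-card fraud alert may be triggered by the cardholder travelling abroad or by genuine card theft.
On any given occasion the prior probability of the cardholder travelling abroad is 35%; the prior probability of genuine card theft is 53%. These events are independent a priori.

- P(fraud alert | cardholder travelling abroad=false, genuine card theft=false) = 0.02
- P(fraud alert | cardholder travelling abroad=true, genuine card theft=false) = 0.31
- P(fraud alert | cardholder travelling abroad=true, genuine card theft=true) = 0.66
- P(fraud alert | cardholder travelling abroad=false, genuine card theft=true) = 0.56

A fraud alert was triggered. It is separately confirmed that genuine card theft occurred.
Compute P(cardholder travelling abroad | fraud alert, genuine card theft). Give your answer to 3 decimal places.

P(cardholder travelling abroad | fraud alert, genuine card theft) ≈ 0.388

Numerator (weight on configurations with cardholder travelling abroad): 0.66×0.35 = 0.231000
Normalizer over all consistent configurations: 0.56×0.65 + 0.66×0.35 = 0.595000
P(cardholder travelling abroad | fraud alert, genuine card theft) = 0.231000/0.595000 ≈ 0.388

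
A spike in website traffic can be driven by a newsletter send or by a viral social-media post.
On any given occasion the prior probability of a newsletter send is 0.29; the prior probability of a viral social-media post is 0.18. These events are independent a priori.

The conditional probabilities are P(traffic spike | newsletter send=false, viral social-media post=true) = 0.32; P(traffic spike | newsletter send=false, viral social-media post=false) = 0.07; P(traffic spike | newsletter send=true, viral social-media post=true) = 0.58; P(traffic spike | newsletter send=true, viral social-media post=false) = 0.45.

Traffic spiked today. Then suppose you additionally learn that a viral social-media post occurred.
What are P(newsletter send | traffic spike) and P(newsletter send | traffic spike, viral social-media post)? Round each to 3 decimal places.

P(newsletter send | traffic spike) ≈ 0.627; P(newsletter send | traffic spike, viral social-media post) ≈ 0.425

P(traffic spike) = 0.07·0.71·0.82 + 0.32·0.71·0.18 + 0.45·0.29·0.82 + 0.58·0.29·0.18 = 0.040754 + 0.040896 + 0.107010 + 0.030276 = 0.218936
Of this, 0.137286 comes from 0.107010 + 0.030276 (the newsletter send=true cases).
P(newsletter send | traffic spike) = 0.137286 / 0.218936 ≈ 0.627

With the extra evidence:
P(traffic spike | viral social-media post) = 0.32·0.71 + 0.58·0.29 = 0.227200 + 0.168200 = 0.395400
Restricting to configurations with newsletter send present: 0.58·0.29 = 0.168200.
P(newsletter send | traffic spike, viral social-media post) = 0.168200 / 0.395400 ≈ 0.425
— viral social-media post explains away the evidence for newsletter send.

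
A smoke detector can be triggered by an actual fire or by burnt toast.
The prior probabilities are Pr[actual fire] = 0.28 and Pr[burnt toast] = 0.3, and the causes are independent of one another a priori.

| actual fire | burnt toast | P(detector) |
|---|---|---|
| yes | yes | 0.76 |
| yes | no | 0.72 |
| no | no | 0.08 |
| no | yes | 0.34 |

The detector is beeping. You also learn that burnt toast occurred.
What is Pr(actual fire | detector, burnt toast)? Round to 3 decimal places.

Pr(actual fire | detector, burnt toast) ≈ 0.465

P(detector | burnt toast) = 0.34*0.72 + 0.76*0.28 = 0.244800 + 0.212800 = 0.457600
Of this, 0.212800 comes from 0.76*0.28 (the actual fire=true cases).
Hence the posterior is 0.212800/0.457600 ≈ 0.465.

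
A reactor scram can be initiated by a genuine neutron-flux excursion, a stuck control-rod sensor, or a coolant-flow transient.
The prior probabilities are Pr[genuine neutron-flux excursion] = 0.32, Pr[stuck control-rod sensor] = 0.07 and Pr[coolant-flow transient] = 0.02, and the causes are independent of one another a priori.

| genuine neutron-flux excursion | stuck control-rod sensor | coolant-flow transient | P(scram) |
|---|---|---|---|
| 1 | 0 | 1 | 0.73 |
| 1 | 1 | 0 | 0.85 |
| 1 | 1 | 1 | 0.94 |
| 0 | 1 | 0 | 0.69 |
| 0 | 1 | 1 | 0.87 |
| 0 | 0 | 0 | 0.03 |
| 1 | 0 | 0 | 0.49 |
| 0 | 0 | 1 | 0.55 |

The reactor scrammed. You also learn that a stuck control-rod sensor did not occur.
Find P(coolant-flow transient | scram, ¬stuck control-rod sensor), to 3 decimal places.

P(coolant-flow transient | scram, ¬stuck control-rod sensor) ≈ 0.065

For the numerator, keep only coolant-flow transient=true terms: 0.007480 + 0.004672 = 0.012152
Normalizer over all consistent configurations: 0.03×0.68×0.98 + 0.55×0.68×0.02 + 0.49×0.32×0.98 + 0.73×0.32×0.02 = 0.185808
Posterior = 0.012152 / 0.185808 ≈ 0.065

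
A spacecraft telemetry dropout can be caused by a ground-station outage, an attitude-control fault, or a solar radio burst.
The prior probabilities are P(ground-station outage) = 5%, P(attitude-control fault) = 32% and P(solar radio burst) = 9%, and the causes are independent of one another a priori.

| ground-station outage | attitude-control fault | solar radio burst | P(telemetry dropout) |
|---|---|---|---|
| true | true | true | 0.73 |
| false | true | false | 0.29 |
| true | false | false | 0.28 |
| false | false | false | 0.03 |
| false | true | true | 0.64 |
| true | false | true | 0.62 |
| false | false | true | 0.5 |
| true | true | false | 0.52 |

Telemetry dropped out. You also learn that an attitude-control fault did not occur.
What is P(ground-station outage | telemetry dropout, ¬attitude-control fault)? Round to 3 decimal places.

P(ground-station outage | telemetry dropout, ¬attitude-control fault) ≈ 0.184

P(telemetry dropout | ¬attitude-control fault) = 0.03*0.95*0.91 + 0.5*0.95*0.09 + 0.28*0.05*0.91 + 0.62*0.05*0.09 = 0.025935 + 0.042750 + 0.012740 + 0.002790 = 0.084215
Restricting to configurations with ground-station outage present: 0.012740 + 0.002790 = 0.015530.
Hence the posterior is 0.015530/0.084215 ≈ 0.184.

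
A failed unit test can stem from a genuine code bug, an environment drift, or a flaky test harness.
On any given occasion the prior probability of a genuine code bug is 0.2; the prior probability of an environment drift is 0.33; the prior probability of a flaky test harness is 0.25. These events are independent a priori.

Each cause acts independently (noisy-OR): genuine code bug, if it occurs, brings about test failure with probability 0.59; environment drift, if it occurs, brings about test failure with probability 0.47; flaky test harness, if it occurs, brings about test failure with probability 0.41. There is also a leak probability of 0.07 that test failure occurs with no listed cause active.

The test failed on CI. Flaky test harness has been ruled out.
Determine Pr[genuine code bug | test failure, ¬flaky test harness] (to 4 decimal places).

Under noisy-OR, P(test failure | causes) = 1 − (1−0.07)·∏(1−qᵢ) over the active causes.
P(test failure | ¬flaky test harness) = 0.07·0.8·0.67 + 0.5071·0.8·0.33 + 0.6187·0.2·0.67 + 0.797911·0.2·0.33 = 0.037520 + 0.133874 + 0.082906 + 0.052662 = 0.306962
The genuine code bug-present share is 0.082906 + 0.052662 = 0.135568.
So P(genuine code bug | test failure, ¬flaky test harness) = 0.135568/0.306962 ≈ 0.4416.

Pr[genuine code bug | test failure, ¬flaky test harness] ≈ 0.4416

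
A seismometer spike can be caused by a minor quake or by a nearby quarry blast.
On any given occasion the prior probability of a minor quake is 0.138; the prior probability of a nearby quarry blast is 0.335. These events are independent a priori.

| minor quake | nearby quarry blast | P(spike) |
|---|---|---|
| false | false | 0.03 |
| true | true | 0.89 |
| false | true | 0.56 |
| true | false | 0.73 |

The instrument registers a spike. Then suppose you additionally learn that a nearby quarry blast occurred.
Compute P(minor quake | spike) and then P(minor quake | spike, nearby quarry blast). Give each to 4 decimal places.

P(minor quake | spike) ≈ 0.3767; P(minor quake | spike, nearby quarry blast) ≈ 0.2028

P(spike) = 0.03*0.862*0.665 + 0.56*0.862*0.335 + 0.73*0.138*0.665 + 0.89*0.138*0.335 = 0.017197 + 0.161711 + 0.066992 + 0.041145 = 0.287045
Of this, 0.108137 comes from 0.066992 + 0.041145 (the minor quake=true cases).
P(minor quake | spike) = 0.108137 / 0.287045 ≈ 0.3767

Now condition on the additional information:
Sum P(spike|·) weighted by the priors over both values of minor quake:
  P(spike | nearby quarry blast) = 0.56*0.862 + 0.89*0.138
        = 0.482720 + 0.122820 = 0.605540
The terms with minor quake present sum to 0.122820, so
  P(minor quake | spike, nearby quarry blast) = 0.122820 / 0.605540 ≈ 0.2028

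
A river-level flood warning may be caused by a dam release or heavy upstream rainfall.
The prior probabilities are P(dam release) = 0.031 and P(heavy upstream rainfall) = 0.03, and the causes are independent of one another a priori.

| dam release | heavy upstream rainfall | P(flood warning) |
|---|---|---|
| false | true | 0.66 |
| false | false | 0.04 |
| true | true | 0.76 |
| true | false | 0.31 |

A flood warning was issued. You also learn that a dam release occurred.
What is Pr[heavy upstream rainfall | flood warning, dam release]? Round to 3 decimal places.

Pr[heavy upstream rainfall | flood warning, dam release] ≈ 0.070

Weight on heavy upstream rainfall=true, given the evidence: 0.76·0.03 = 0.022800
Normalizer over all consistent configurations: 0.31·0.97 + 0.76·0.03 = 0.323500
P(heavy upstream rainfall | flood warning, dam release) = 0.022800/0.323500 ≈ 0.070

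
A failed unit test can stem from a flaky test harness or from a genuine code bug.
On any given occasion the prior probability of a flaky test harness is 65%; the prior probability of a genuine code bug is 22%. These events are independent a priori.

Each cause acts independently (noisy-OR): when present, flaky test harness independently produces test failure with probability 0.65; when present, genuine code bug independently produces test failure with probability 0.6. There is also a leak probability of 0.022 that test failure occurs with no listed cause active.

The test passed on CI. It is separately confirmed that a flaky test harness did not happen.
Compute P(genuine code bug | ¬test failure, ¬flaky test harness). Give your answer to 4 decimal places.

Under noisy-OR, P(test failure | causes) = 1 − (1−0.022)·∏(1−qᵢ) over the active causes.
P(¬test failure | ¬flaky test harness) = 0.978·0.78 + 0.3912·0.22 = 0.762840 + 0.086064 = 0.848904
Of this, 0.086064 comes from 0.3912·0.22 (the genuine code bug=true cases).
Hence the posterior is 0.086064/0.848904 ≈ 0.1014.

P(genuine code bug | ¬test failure, ¬flaky test harness) ≈ 0.1014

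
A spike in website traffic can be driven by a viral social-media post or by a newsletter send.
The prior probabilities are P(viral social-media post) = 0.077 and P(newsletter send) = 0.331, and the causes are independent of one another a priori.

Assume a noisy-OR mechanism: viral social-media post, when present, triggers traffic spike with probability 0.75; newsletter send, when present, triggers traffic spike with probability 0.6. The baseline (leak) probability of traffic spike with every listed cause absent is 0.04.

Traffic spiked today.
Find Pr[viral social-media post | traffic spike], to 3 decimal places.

Under noisy-OR, P(traffic spike | causes) = 1 − (1−0.04)·∏(1−qᵢ) over the active causes.
P(traffic spike) = 0.04×0.923×0.669 + 0.616×0.923×0.331 + 0.76×0.077×0.669 + 0.904×0.077×0.331 = 0.024699 + 0.188196 + 0.039150 + 0.023040 = 0.275085
Restricting to configurations with viral social-media post present: 0.039150 + 0.023040 = 0.062190.
So P(viral social-media post | traffic spike) = 0.062190/0.275085 ≈ 0.226.

Pr[viral social-media post | traffic spike] ≈ 0.226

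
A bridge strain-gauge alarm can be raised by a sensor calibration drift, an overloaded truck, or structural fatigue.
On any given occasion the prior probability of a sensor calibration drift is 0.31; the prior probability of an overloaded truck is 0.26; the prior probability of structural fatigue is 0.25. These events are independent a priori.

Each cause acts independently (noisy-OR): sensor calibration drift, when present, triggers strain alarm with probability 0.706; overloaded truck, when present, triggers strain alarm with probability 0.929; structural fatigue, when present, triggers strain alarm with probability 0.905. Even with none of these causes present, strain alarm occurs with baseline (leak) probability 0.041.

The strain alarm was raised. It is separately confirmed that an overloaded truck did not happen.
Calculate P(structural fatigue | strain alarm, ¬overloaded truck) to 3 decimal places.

Under noisy-OR, P(strain alarm | causes) = 1 − (1−0.041)·∏(1−qᵢ) over the active causes.
Enumerate the 4 (sensor calibration drift, structural fatigue) configurations and weight by the priors:
  P(strain alarm | ¬overloaded truck) = 0.041*0.69*0.75 + 0.908895*0.69*0.25 + 0.718054*0.31*0.75 + 0.973215*0.31*0.25
        = 0.021218 + 0.156784 + 0.166948 + 0.075424 = 0.420374
Keeping only the structural fatigue-present terms gives 0.232208, so
  P(structural fatigue | strain alarm, ¬overloaded truck) = 0.232208 / 0.420374 ≈ 0.552

P(structural fatigue | strain alarm, ¬overloaded truck) ≈ 0.552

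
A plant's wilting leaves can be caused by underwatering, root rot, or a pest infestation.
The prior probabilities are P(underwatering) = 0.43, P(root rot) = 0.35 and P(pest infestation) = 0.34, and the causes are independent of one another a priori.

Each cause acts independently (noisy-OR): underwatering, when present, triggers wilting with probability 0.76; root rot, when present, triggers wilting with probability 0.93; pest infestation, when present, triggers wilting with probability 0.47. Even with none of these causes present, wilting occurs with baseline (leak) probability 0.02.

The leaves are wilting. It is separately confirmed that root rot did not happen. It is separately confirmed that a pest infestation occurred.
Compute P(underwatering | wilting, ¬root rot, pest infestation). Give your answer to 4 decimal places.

Under noisy-OR, P(wilting | causes) = 1 − (1−0.02)·∏(1−qᵢ) over the active causes.
P(wilting | ¬root rot, pest infestation) = 0.4806·0.57 + 0.875344·0.43 = 0.273942 + 0.376398 = 0.650340
The underwatering-present share is 0.875344·0.43 = 0.376398.
Hence the posterior is 0.376398/0.650340 ≈ 0.5788.

P(underwatering | wilting, ¬root rot, pest infestation) ≈ 0.5788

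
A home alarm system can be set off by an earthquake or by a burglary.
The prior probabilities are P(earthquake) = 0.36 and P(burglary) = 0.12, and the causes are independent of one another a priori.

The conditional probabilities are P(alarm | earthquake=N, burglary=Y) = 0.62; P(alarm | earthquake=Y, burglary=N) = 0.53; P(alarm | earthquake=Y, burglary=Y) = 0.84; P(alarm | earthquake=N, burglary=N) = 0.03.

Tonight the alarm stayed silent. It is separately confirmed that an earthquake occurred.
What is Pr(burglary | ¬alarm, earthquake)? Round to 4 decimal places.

Pr(burglary | ¬alarm, earthquake) ≈ 0.0444

P(¬alarm | earthquake) = 0.47·0.88 + 0.16·0.12 = 0.413600 + 0.019200 = 0.432800
Of this, 0.019200 comes from 0.16·0.12 (the burglary=true cases).
So P(burglary | ¬alarm, earthquake) = 0.019200/0.432800 ≈ 0.0444.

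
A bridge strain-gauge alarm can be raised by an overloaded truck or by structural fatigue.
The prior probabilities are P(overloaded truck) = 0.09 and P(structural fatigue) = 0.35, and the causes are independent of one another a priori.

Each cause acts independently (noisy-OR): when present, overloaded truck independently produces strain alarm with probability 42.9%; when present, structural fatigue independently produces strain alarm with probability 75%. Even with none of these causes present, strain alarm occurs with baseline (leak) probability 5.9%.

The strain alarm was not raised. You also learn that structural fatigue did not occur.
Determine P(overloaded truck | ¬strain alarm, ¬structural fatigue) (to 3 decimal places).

P(overloaded truck | ¬strain alarm, ¬structural fatigue) ≈ 0.053

Under noisy-OR, P(strain alarm | causes) = 1 − (1−0.059)·∏(1−qᵢ) over the active causes.
Numerator (weight on configurations with overloaded truck): 0.537311*0.09 = 0.048358
Denominator P(¬strain alarm | ¬structural fatigue): 0.941*0.91 + 0.537311*0.09 = 0.904668
P(overloaded truck | ¬strain alarm, ¬structural fatigue) = 0.048358/0.904668 ≈ 0.053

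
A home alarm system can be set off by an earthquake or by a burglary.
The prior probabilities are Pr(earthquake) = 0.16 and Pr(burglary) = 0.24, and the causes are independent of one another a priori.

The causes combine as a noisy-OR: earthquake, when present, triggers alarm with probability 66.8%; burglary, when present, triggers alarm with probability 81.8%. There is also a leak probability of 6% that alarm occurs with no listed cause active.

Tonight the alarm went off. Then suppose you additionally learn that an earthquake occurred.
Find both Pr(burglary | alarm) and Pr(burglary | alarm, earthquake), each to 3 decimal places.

Under noisy-OR, P(alarm | causes) = 1 − (1−0.06)·∏(1−qᵢ) over the active causes.
By total probability over the 4 (earthquake, burglary) configurations:
  P(alarm) = 0.06*0.84*0.76 + 0.82892*0.84*0.24 + 0.68792*0.16*0.76 + 0.943201*0.16*0.24
        = 0.038304 + 0.167110 + 0.083651 + 0.036219 = 0.325284
Configurations with burglary contribute 0.203329, so
  P(burglary | alarm) = 0.203329 / 0.325284 ≈ 0.625

With the extra evidence:
P(alarm | earthquake) = 0.68792×0.76 + 0.943201×0.24 = 0.522819 + 0.226368 = 0.749187
Of this, 0.226368 comes from 0.943201×0.24 (the burglary=true cases).
P(burglary | alarm, earthquake) = 0.226368 / 0.749187 ≈ 0.302
The drop from 0.625 to 0.302 is the explaining-away (discounting) effect.

Pr(burglary | alarm) ≈ 0.625; Pr(burglary | alarm, earthquake) ≈ 0.302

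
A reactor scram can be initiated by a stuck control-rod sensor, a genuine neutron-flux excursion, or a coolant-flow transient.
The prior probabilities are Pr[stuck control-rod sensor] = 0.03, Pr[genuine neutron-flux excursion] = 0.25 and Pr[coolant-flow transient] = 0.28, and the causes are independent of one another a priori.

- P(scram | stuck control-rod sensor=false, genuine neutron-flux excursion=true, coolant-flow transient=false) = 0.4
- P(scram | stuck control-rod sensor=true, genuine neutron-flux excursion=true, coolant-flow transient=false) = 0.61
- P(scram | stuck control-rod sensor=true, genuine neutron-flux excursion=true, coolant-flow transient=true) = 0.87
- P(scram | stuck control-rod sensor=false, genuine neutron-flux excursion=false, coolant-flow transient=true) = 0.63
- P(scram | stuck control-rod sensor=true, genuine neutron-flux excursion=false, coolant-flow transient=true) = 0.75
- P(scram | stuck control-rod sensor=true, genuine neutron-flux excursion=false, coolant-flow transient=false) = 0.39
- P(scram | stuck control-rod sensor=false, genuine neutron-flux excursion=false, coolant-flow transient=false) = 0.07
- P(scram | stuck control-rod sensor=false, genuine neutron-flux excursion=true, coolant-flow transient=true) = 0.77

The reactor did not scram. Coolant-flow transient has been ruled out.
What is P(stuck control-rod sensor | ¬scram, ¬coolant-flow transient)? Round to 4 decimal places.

P(stuck control-rod sensor | ¬scram, ¬coolant-flow transient) ≈ 0.0199

P(¬scram | ¬coolant-flow transient) = 0.93*0.97*0.75 + 0.6*0.97*0.25 + 0.61*0.03*0.75 + 0.39*0.03*0.25 = 0.676575 + 0.145500 + 0.013725 + 0.002925 = 0.838725
The stuck control-rod sensor-present share is 0.013725 + 0.002925 = 0.016650.
P(stuck control-rod sensor | ¬scram, ¬coolant-flow transient) = 0.016650 / 0.838725 ≈ 0.0199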